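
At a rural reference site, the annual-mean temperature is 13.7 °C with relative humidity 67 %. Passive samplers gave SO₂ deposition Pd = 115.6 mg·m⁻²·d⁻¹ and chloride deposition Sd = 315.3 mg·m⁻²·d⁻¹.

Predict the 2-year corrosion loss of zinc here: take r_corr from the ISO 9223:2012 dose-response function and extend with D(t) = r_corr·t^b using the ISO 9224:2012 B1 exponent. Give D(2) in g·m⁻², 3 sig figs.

zinc: f(T) = -0.071·(T−10) [T>10 °C] = -0.2627
  SO₂ term: 0.0129·115.6^0.44·exp(0.046·67-0.2627) = 1.749
  Sd branch = 0.0175·Sd^0.57·e^(0.008·RH+0.085·T) = 2.546 μm/a
  r_corr = 1.749 + 2.546 = 4.294 μm/a
ISO 9224: D(t) = r_corr · t^b with b = 0.813 (zinc, B1)
  D(2) = 4.294 × 2^0.813 = 4.294 × 1.757 = 7.545 μm
  Mass loss = 7.545 μm × 7.14 g/cm³ = 53.87 g·m⁻²

D(2) = 53.9 g·m⁻²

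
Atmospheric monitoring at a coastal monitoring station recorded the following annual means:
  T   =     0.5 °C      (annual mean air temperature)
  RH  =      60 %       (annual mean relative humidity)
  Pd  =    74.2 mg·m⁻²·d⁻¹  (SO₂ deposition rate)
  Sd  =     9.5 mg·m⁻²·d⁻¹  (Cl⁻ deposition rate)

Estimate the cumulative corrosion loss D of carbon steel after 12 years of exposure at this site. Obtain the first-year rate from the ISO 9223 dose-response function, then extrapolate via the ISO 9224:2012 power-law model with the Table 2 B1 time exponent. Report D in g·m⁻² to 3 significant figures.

D(12) = 470 g·m⁻²

carbon steel: temperature factor f = +0.150·(-9.5) = -1.4250
  sulphur-dioxide contribution → 13.27 μm/a
  chloride contribution → 3.044 μm/a
  ⇒ r_corr(carbon steel) = 16.31 μm/a
ISO 9224: D(t) = r_corr · t^b with b = 0.523 (carbon steel, B1)
  D(12) = 16.31 × 12^0.523 = 16.31 × 3.668 = 59.84 μm
  Mass loss = 59.84 μm × 7.85 g/cm³ = 469.7 g·m⁻²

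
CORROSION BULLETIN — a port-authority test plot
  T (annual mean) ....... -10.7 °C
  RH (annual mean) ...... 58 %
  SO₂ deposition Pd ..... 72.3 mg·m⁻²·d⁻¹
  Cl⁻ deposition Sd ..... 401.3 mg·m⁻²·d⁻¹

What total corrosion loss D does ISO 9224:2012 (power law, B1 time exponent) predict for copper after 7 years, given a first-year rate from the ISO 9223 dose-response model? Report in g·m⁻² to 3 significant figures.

D(7) = 9.30 g·m⁻²

copper: f(T) = +0.126·(T−10) [T≤10 °C] = -2.6082
  sulphur-dioxide contribution → 0.0364 μm/a
  chloride contribution → 0.247 μm/a
  total first-year rate 0.2834 μm/a
Long-term exponent b (ISO 9224 Table 2, B1) = 0.667
  D(7) = 0.2834 × 7^0.667 = 0.2834 × 3.662 = 1.038 μm
  Mass loss = 1.038 μm × 8.96 g/cm³ = 9.299 g·m⁻²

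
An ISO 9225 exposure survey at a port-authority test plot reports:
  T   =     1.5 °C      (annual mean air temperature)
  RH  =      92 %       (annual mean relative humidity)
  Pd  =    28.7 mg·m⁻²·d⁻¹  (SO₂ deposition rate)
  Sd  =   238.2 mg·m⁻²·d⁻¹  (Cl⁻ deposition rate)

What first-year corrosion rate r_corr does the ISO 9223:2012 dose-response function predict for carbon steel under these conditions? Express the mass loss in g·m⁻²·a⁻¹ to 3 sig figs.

r_corr = 667 g·m⁻²·a⁻¹

carbon steel: T≤10 °C ⇒ hinge +0.150·(1.5−10) = -1.2750
  SO₂ term: 1.77·28.7^0.52·exp(0.02·92-1.2750) = 17.84
  Cl⁻ term: 0.102·238.2^0.62·exp(0.033·92+0.04·1.5) = 67.12
  r_corr = 17.84 + 67.12 = 84.97 μm/a
Convert to mass loss: 84.97 μm/a × 7.85 g/cm³ = 667 g·m⁻²·a⁻¹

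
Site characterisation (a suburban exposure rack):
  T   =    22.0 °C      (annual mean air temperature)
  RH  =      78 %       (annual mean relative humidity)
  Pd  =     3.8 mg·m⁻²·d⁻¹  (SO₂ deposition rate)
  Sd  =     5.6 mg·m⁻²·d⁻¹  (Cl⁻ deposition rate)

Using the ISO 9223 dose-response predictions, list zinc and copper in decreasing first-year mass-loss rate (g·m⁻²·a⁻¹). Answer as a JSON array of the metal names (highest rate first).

["copper", "zinc"]

zinc: f(T) = -0.071·(T−10) [T>10 °C] = -0.8520
  Pd branch = 0.0129·Pd^0.44·e^(0.046·RH+f) = 0.358 μm/a
  Sd branch = 0.0175·Sd^0.57·e^(0.008·RH+0.085·T) = 0.5658 μm/a
  r_corr = 0.358 + 0.5658 = 0.9238 μm/a
  mass loss = 0.9238 μm/a × 7.14 g/cm³ = 6.596 g·m⁻²·a⁻¹
copper: T>10 °C ⇒ hinge -0.080·(22.0−10) = -0.9600
  Pd branch = 0.0053·Pd^0.26·e^(0.059·RH+f) = 0.2862 μm/a
  Sd branch = 0.01025·Sd^0.27·e^(0.036·RH+0.049·T) = 0.7951 μm/a
  sum: 0.2862 + 0.7951 → r_corr = 1.081 μm/a
  mass loss = 1.081 μm/a × 8.96 g/cm³ = 9.688 g·m⁻²·a⁻¹
Ordering by g·m⁻²·a⁻¹: copper (9.69) > zinc (6.6)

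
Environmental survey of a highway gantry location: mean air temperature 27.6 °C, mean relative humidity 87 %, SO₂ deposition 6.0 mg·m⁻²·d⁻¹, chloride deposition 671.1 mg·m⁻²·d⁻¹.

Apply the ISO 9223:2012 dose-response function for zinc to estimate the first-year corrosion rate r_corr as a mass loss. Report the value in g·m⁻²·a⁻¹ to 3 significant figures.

r_corr = 110 g·m⁻²·a⁻¹

zinc: f(T) = -0.071·(T−10) [T>10 °C] = -1.2496
  SO₂ term: 0.0129·6.0^0.44·exp(0.046·87-1.2496) = 0.445
  Cl⁻ term: 0.0175·671.1^0.57·exp(0.008·87+0.085·27.6) = 14.98
  r_corr = 0.445 + 14.98 = 15.42 μm/a
Convert to mass loss: 15.42 μm/a × 7.14 g/cm³ = 110.1 g·m⁻²·a⁻¹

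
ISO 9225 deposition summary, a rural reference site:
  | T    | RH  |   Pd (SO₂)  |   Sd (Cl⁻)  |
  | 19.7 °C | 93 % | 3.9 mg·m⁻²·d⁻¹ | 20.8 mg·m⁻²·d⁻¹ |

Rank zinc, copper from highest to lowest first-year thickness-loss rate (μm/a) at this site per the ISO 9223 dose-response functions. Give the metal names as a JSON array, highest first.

["copper", "zinc"]

zinc: f(T) = -0.071·(T−10) [T>10 °C] = -0.6887
  Pd branch = 0.0129·Pd^0.44·e^(0.046·RH+f) = 0.8501 μm/a
  Sd branch = 0.0175·Sd^0.57·e^(0.008·RH+0.085·T) = 1.108 μm/a
  r_corr = 0.8501 + 1.108 = 1.958 μm/a
copper: T>10 °C ⇒ hinge -0.080·(19.7−10) = -0.7760
  Pd branch = 0.0053·Pd^0.26·e^(0.059·RH+f) = 0.8393 μm/a
  Cl⁻ term: 0.01025·20.8^0.27·exp(0.036·93+0.049·19.7) = 1.737
  sum: 0.8393 + 1.737 → r_corr = 2.576 μm/a
Ordering by μm/a: copper (2.58) > zinc (1.96)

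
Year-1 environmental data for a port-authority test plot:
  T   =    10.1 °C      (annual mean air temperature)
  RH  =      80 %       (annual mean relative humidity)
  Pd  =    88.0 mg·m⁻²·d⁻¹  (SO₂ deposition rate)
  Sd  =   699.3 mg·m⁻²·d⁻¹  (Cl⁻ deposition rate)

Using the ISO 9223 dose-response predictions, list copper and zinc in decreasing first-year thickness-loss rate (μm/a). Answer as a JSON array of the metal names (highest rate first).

["zinc", "copper"]

copper: temperature factor f = -0.080·(0.1) = -0.0080
  sulphur-dioxide contribution → 1.889 μm/a
  chloride contribution → 1.756 μm/a
  total first-year rate 3.645 μm/a
zinc: T>10 °C ⇒ hinge -0.071·(10.1−10) = -0.0071
  sulphur-dioxide contribution → 3.642 μm/a
  chloride contribution → 3.276 μm/a
  total first-year rate 6.917 μm/a
Ordering by μm/a: zinc (6.92) > copper (3.64)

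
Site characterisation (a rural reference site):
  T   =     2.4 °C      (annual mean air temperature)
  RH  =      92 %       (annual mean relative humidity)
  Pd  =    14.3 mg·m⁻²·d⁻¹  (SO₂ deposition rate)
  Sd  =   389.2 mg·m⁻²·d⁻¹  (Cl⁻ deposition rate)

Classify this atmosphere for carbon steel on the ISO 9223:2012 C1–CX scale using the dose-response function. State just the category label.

carbon steel: f(T) = +0.150·(T−10) [T≤10 °C] = -1.1400
  Pd branch = 1.77·Pd^0.52·e^(0.02·RH+f) = 14.22 μm/a
  Cl⁻ term: 0.102·389.2^0.62·exp(0.033·92+0.04·2.4) = 94.34
  r_corr = 14.22 + 94.34 = 108.6 μm/a
ISO 9223 Table 2 (carbon steel): 80 < 109 ≤ 200 μm/a ⇒ C5

C5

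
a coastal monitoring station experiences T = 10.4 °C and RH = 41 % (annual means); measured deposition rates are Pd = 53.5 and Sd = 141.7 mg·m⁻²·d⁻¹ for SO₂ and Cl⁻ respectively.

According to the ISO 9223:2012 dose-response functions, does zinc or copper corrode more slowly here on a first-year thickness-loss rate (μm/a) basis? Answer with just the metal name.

zinc: T>10 °C ⇒ hinge -0.071·(10.4−10) = -0.0284
  Pd branch = 0.0129·Pd^0.44·e^(0.046·RH+f) = 0.4762 μm/a
  Cl⁻ term: 0.0175·141.7^0.57·exp(0.008·41+0.085·10.4) = 0.9901
  r_corr = 0.4762 + 0.9901 = 1.466 μm/a
copper: temperature factor f = -0.080·(0.4) = -0.0320
  SO₂ term: 0.0053·53.5^0.26·exp(0.059·41-0.0320) = 0.1623
  Sd branch = 0.01025·Sd^0.27·e^(0.036·RH+0.049·T) = 0.2844 μm/a
  sum: 0.1623 + 0.2844 → r_corr = 0.4467 μm/a
Ordering by μm/a: zinc (1.47) > copper (0.447)

copper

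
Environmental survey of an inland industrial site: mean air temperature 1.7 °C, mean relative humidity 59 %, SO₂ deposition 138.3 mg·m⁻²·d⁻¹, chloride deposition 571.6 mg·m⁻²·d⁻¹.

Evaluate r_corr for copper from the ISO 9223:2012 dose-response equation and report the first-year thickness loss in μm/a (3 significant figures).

r_corr = 0.735 μm/a

copper: temperature factor f = +0.126·(-8.3) = -1.0458
  Pd branch = 0.0053·Pd^0.26·e^(0.059·RH+f) = 0.218 μm/a
  Cl⁻ term: 0.01025·571.6^0.27·exp(0.036·59+0.049·1.7) = 0.5173
  sum: 0.218 + 0.5173 → r_corr = 0.7353 μm/a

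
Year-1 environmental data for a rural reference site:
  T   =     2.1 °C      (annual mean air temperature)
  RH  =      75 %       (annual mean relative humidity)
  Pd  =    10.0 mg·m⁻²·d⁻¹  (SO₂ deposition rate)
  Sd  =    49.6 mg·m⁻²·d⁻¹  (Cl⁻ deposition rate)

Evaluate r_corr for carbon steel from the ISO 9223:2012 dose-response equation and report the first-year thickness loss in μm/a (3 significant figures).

carbon steel: f(T) = +0.150·(T−10) [T≤10 °C] = -1.1850
  sulphur-dioxide contribution → 8.031 μm/a
  chloride contribution → 14.83 μm/a
  ⇒ r_corr(carbon steel) = 22.86 μm/a

r_corr = 22.9 μm/a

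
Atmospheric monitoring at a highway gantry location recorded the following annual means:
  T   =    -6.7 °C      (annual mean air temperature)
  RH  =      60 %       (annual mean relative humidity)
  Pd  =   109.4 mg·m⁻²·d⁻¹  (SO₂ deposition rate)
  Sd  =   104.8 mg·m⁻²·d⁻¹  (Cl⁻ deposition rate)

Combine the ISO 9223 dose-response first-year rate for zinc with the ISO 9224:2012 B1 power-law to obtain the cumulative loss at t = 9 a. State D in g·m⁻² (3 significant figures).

zinc: temperature factor f = +0.038·(-16.7) = -0.6346
  SO₂ term: 0.0129·109.4^0.44·exp(0.046·60-0.6346) = 0.8527
  Cl⁻ term: 0.0175·104.8^0.57·exp(0.008·60+0.085·-6.7) = 0.2269
  sum: 0.8527 + 0.2269 → r_corr = 1.08 μm/a
Power-law: D(9) = r_corr · 9^0.813
  D(9) = 1.08 × 9^0.813 = 1.08 × 5.968 = 6.443 μm
  Mass loss = 6.443 μm × 7.14 g/cm³ = 46 g·m⁻²

D(9) = 46.0 g·m⁻²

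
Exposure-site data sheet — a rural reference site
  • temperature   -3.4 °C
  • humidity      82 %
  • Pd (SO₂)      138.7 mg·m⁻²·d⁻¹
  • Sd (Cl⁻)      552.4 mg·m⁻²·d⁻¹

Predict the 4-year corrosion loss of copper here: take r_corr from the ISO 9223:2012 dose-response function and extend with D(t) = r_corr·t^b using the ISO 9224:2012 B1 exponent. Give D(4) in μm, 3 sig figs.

copper: T≤10 °C ⇒ hinge +0.126·(-3.4−10) = -1.6884
  sulphur-dioxide contribution → 0.4457 μm/a
  chloride contribution → 0.9137 μm/a
  ⇒ r_corr(copper) = 1.359 μm/a
Long-term exponent b (ISO 9224 Table 2, B1) = 0.667
  D(4) = 1.359 × 4^0.667 = 1.359 × 2.521 = 3.427 μm

D(4) = 3.43 μm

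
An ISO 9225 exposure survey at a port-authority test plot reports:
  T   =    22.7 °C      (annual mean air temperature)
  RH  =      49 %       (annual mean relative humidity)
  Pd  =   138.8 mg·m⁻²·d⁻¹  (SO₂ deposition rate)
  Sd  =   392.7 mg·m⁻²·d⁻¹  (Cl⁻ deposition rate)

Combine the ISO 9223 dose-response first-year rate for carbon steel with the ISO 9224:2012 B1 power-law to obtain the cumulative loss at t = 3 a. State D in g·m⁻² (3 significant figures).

carbon steel: T>10 °C ⇒ hinge -0.054·(22.7−10) = -0.6858
  SO₂ term: 1.77·138.8^0.52·exp(0.02·49-0.6858) = 30.89
  Cl⁻ term: 0.102·392.7^0.62·exp(0.033·49+0.04·22.7) = 51.7
  r_corr = 30.89 + 51.7 = 82.59 μm/a
ISO 9224: D(t) = r_corr · t^b with b = 0.523 (carbon steel, B1)
  D(3) = 82.59 × 3^0.523 = 82.59 × 1.776 = 146.7 μm
  Mass loss = 146.7 μm × 7.85 g/cm³ = 1152 g·m⁻²

D(3) = 1.15e+03 g·m⁻²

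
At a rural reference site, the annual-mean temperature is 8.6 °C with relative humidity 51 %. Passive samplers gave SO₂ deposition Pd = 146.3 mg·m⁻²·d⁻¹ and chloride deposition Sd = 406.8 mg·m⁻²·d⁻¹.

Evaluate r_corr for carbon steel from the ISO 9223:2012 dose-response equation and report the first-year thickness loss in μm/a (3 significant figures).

carbon steel: f(T) = +0.150·(T−10) [T≤10 °C] = -0.2100
  Pd branch = 1.77·Pd^0.52·e^(0.02·RH+f) = 53.17 μm/a
  Cl⁻ term: 0.102·406.8^0.62·exp(0.033·51+0.04·8.6) = 32.12
  sum: 53.17 + 32.12 → r_corr = 85.29 μm/a

r_corr = 85.3 μm/a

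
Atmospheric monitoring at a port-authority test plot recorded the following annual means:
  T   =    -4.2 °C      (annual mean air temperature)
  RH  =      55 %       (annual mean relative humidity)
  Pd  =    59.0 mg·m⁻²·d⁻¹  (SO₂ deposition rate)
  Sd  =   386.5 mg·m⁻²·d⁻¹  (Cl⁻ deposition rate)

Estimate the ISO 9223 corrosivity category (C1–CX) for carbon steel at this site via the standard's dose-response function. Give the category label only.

carbon steel: temperature factor f = +0.150·(-14.2) = -2.1300
  sulphur-dioxide contribution → 5.266 μm/a
  chloride contribution → 21.28 μm/a
  total first-year rate 26.54 μm/a
Category bounds: 25…50 μm/a bracket r_corr ⇒ C3

C3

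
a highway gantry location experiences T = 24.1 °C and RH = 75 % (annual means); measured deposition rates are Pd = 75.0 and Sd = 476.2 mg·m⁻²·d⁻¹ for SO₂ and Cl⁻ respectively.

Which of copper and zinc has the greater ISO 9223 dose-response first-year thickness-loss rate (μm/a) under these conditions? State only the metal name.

copper: temperature factor f = -0.080·(14.1) = -1.1280
  SO₂ term: 0.0053·75.0^0.26·exp(0.059·75-1.1280) = 0.4402
  Cl⁻ term: 0.01025·476.2^0.27·exp(0.036·75+0.049·24.1) = 2.625
  r_corr = 0.4402 + 2.625 = 3.066 μm/a
zinc: temperature factor f = -0.071·(14.1) = -1.0011
  Pd branch = 0.0129·Pd^0.44·e^(0.046·RH+f) = 0.9981 μm/a
  Sd branch = 0.0175·Sd^0.57·e^(0.008·RH+0.085·T) = 8.31 μm/a
  r_corr = 0.9981 + 8.31 = 9.308 μm/a
Ordering by μm/a: zinc (9.31) > copper (3.07)

zinc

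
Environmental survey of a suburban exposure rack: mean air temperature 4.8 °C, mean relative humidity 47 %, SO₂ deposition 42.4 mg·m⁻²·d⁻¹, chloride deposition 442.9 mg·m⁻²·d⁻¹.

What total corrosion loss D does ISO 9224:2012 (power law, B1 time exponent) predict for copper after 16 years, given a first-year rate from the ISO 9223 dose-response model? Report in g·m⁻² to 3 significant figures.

copper: f(T) = +0.126·(T−10) [T≤10 °C] = -0.6552
  sulphur-dioxide contribution → 0.1167 μm/a
  chloride contribution → 0.3649 μm/a
  ⇒ r_corr(copper) = 0.4816 μm/a
ISO 9224: D(t) = r_corr · t^b with b = 0.667 (copper, B1)
  D(16) = 0.4816 × 16^0.667 = 0.4816 × 6.355 = 3.061 μm
  Mass loss = 3.061 μm × 8.96 g/cm³ = 27.43 g·m⁻²

D(16) = 27.4 g·m⁻²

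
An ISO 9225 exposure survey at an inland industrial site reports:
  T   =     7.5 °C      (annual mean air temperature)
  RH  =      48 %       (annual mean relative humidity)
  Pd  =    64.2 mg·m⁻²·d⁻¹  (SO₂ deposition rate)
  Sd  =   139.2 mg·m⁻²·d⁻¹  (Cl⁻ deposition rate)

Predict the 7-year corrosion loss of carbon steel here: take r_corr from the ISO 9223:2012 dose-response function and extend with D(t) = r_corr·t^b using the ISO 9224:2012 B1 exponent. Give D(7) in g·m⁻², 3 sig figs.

D(7) = 912 g·m⁻²

carbon steel: f(T) = +0.150·(T−10) [T≤10 °C] = -0.3750
  Pd branch = 1.77·Pd^0.52·e^(0.02·RH+f) = 27.67 μm/a
  Cl⁻ term: 0.102·139.2^0.62·exp(0.033·48+0.04·7.5) = 14.32
  sum: 27.67 + 14.32 → r_corr = 41.98 μm/a
Long-term exponent b (ISO 9224 Table 2, B1) = 0.523
  D(7) = 41.98 × 7^0.523 = 41.98 × 2.767 = 116.2 μm
  Mass loss = 116.2 μm × 7.85 g/cm³ = 911.9 g·m⁻²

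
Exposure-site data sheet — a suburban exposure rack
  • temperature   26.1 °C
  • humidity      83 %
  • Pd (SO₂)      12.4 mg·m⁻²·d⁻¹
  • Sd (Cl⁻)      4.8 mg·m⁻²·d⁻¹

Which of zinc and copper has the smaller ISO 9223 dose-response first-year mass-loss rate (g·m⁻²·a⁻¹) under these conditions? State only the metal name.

zinc

zinc: temperature factor f = -0.071·(16.1) = -1.1431
  SO₂ term: 0.0129·12.4^0.44·exp(0.046·83-1.1431) = 0.5667
  Cl⁻ term: 0.0175·4.8^0.57·exp(0.008·83+0.085·26.1) = 0.7642
  r_corr = 0.5667 + 0.7642 = 1.331 μm/a
  mass loss = 1.331 μm/a × 7.14 g/cm³ = 9.503 g·m⁻²·a⁻¹
copper: T>10 °C ⇒ hinge -0.080·(26.1−10) = -1.2880
  Pd branch = 0.0053·Pd^0.26·e^(0.059·RH+f) = 0.3766 μm/a
  Sd branch = 0.01025·Sd^0.27·e^(0.036·RH+0.049·T) = 1.116 μm/a
  r_corr = 0.3766 + 1.116 = 1.493 μm/a
  mass loss = 1.493 μm/a × 8.96 g/cm³ = 13.38 g·m⁻²·a⁻¹
Ordering by g·m⁻²·a⁻¹: copper (13.4) > zinc (9.5)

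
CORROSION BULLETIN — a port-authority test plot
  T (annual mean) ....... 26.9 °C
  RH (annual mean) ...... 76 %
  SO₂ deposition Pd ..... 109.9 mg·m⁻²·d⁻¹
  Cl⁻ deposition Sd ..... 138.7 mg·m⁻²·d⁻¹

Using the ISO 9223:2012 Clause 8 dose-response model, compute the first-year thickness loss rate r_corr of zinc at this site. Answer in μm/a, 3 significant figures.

zinc: f(T) = -0.071·(T−10) [T>10 °C] = -1.1999
  sulphur-dioxide contribution → 1.013 μm/a
  chloride contribution → 5.261 μm/a
  total first-year rate 6.275 μm/a

r_corr = 6.27 μm/a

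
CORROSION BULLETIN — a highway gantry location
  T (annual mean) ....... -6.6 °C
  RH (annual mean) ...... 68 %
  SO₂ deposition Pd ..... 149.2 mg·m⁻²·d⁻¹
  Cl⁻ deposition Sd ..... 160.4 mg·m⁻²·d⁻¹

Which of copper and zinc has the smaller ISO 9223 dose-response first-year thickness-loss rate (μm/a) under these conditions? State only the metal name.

copper

copper: temperature factor f = +0.126·(-16.6) = -2.0916
  sulphur-dioxide contribution → 0.1329 μm/a
  chloride contribution → 0.3379 μm/a
  total first-year rate 0.4708 μm/a
zinc: temperature factor f = +0.038·(-16.6) = -0.6308
  sulphur-dioxide contribution → 1.418 μm/a
  chloride contribution → 0.3109 μm/a
  total first-year rate 1.729 μm/a
Ordering by μm/a: zinc (1.73) > copper (0.471)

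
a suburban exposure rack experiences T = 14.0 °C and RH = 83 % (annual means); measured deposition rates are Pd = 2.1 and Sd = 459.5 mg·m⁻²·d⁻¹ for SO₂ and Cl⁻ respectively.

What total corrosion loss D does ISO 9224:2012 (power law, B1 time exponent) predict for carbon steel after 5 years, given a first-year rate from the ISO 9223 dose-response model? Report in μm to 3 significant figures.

D(5) = 312 μm

carbon steel: temperature factor f = -0.054·(4.0) = -0.2160
  Pd branch = 1.77·Pd^0.52·e^(0.02·RH+f) = 11.03 μm/a
  Cl⁻ term: 0.102·459.5^0.62·exp(0.033·83+0.04·14.0) = 123.6
  sum: 11.03 + 123.6 → r_corr = 134.6 μm/a
Power-law: D(5) = r_corr · 5^0.523
  D(5) = 134.6 × 5^0.523 = 134.6 × 2.32 = 312.4 μm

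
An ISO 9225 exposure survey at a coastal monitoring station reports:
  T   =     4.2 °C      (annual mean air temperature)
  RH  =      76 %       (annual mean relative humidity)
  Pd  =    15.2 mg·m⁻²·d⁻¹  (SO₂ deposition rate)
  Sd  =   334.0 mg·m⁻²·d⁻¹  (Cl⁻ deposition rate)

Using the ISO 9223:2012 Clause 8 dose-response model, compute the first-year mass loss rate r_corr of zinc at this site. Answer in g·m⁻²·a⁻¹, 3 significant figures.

zinc: f(T) = +0.038·(T−10) [T≤10 °C] = -0.2204
  SO₂ term: 0.0129·15.2^0.44·exp(0.046·76-0.2204) = 1.13
  Sd branch = 0.0175·Sd^0.57·e^(0.008·RH+0.085·T) = 1.261 μm/a
  r_corr = 1.13 + 1.261 = 2.391 μm/a
Convert to mass loss: 2.391 μm/a × 7.14 g/cm³ = 17.07 g·m⁻²·a⁻¹

r_corr = 17.1 g·m⁻²·a⁻¹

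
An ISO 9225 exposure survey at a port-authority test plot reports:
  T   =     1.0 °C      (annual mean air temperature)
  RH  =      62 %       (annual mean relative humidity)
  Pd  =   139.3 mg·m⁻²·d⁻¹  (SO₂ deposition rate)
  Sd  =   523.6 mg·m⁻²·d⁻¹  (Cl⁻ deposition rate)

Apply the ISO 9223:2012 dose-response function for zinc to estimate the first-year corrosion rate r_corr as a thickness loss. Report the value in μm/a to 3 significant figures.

r_corr = 2.50 μm/a

zinc: temperature factor f = +0.038·(-9.0) = -0.3420
  Pd branch = 0.0129·Pd^0.44·e^(0.046·RH+f) = 1.393 μm/a
  Sd branch = 0.0175·Sd^0.57·e^(0.008·RH+0.085·T) = 1.11 μm/a
  r_corr = 1.393 + 1.11 = 2.503 μm/a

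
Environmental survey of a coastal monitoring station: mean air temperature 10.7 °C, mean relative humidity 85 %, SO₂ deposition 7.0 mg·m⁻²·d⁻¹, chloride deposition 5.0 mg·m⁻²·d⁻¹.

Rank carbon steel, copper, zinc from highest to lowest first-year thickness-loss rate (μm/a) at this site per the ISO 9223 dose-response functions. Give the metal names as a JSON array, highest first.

carbon steel: f(T) = -0.054·(T−10) [T>10 °C] = -0.0378
  SO₂ term: 1.77·7.0^0.52·exp(0.02·85-0.0378) = 25.66
  Cl⁻ term: 0.102·5.0^0.62·exp(0.033·85+0.04·10.7) = 7.015
  sum: 25.66 + 7.015 → r_corr = 32.68 μm/a
copper: f(T) = -0.080·(T−10) [T>10 °C] = -0.0560
  SO₂ term: 0.0053·7.0^0.26·exp(0.059·85-0.0560) = 1.252
  Cl⁻ term: 0.01025·5.0^0.27·exp(0.036·85+0.049·10.7) = 0.5703
  r_corr = 1.252 + 0.5703 = 1.822 μm/a
zinc: temperature factor f = -0.071·(0.7) = -0.0497
  SO₂ term: 0.0129·7.0^0.44·exp(0.046·85-0.0497) = 1.442
  Cl⁻ term: 0.0175·5.0^0.57·exp(0.008·85+0.085·10.7) = 0.2147
  r_corr = 1.442 + 0.2147 = 1.657 μm/a
Ordering by μm/a: carbon steel (32.7) > copper (1.82) > zinc (1.66)

["carbon steel", "copper", "zinc"]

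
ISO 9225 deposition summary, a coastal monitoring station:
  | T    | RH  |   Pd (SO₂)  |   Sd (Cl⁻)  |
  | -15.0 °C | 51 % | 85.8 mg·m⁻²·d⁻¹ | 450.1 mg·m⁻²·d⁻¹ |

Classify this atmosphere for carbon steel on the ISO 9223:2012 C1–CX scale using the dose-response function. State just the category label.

C2

carbon steel: f(T) = +0.150·(T−10) [T≤10 °C] = -3.7500
  sulphur-dioxide contribution → 1.169 μm/a
  chloride contribution → 13.3 μm/a
  ⇒ r_corr(carbon steel) = 14.47 μm/a
ISO 9223 Table 2 (carbon steel): 1.3 < 14.5 ≤ 25 μm/a ⇒ C2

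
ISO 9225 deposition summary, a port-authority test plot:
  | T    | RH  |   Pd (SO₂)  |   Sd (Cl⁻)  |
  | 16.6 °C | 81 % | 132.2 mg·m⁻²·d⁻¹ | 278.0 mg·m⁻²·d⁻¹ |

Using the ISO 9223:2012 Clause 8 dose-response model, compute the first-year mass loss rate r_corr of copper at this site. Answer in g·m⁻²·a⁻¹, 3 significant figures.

r_corr = 29.3 g·m⁻²·a⁻¹

copper: T>10 °C ⇒ hinge -0.080·(16.6−10) = -0.5280
  SO₂ term: 0.0053·132.2^0.26·exp(0.059·81-0.5280) = 1.324
  Sd branch = 0.01025·Sd^0.27·e^(0.036·RH+0.049·T) = 1.951 μm/a
  sum: 1.324 + 1.951 → r_corr = 3.275 μm/a
Convert to mass loss: 3.275 μm/a × 8.96 g/cm³ = 29.35 g·m⁻²·a⁻¹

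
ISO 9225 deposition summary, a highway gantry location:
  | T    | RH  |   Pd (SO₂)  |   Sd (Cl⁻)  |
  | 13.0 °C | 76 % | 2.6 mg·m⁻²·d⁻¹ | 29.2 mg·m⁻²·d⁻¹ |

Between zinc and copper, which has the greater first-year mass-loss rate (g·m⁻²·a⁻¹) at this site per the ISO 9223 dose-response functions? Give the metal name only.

zinc: f(T) = -0.071·(T−10) [T>10 °C] = -0.2130
  sulphur-dioxide contribution → 0.5236 μm/a
  chloride contribution → 0.6641 μm/a
  total first-year rate 1.188 μm/a
  mass loss = 1.188 μm/a × 7.14 g/cm³ = 8.48 g·m⁻²·a⁻¹
copper: T>10 °C ⇒ hinge -0.080·(13.0−10) = -0.2400
  sulphur-dioxide contribution → 0.4735 μm/a
  chloride contribution → 0.7435 μm/a
  ⇒ r_corr(copper) = 1.217 μm/a
  mass loss = 1.217 μm/a × 8.96 g/cm³ = 10.9 g·m⁻²·a⁻¹
Ordering by g·m⁻²·a⁻¹: copper (10.9) > zinc (8.48)

copper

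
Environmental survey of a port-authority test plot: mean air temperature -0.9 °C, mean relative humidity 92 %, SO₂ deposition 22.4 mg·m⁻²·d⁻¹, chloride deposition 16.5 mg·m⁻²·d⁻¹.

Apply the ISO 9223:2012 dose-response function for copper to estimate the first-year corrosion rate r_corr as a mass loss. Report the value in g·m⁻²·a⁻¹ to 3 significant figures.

copper: T≤10 °C ⇒ hinge +0.126·(-0.9−10) = -1.3734
  SO₂ term: 0.0053·22.4^0.26·exp(0.059·92-1.3734) = 0.6859
  Cl⁻ term: 0.01025·16.5^0.27·exp(0.036·92+0.049·-0.9) = 0.5737
  r_corr = 0.6859 + 0.5737 = 1.26 μm/a
Convert to mass loss: 1.26 μm/a × 8.96 g/cm³ = 11.29 g·m⁻²·a⁻¹

r_corr = 11.3 g·m⁻²·a⁻¹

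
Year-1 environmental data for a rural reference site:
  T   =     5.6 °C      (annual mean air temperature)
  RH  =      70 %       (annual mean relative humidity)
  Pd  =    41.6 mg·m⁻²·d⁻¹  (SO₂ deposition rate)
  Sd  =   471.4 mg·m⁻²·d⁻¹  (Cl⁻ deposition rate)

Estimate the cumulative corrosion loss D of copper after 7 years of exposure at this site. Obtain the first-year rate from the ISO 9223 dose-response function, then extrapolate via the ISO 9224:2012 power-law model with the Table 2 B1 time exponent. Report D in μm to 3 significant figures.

copper: T≤10 °C ⇒ hinge +0.126·(5.6−10) = -0.5544
  SO₂ term: 0.0053·41.6^0.26·exp(0.059·70-0.5544) = 0.499
  Cl⁻ term: 0.01025·471.4^0.27·exp(0.036·70+0.049·5.6) = 0.8833
  sum: 0.499 + 0.8833 → r_corr = 1.382 μm/a
ISO 9224: D(t) = r_corr · t^b with b = 0.667 (copper, B1)
  D(7) = 1.382 × 7^0.667 = 1.382 × 3.662 = 5.062 μm

D(7) = 5.06 μm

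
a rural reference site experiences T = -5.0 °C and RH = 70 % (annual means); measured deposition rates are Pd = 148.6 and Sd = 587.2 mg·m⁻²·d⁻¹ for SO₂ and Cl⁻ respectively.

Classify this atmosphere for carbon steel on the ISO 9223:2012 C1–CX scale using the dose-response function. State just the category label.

C4

carbon steel: temperature factor f = +0.150·(-15.0) = -2.2500
  Pd branch = 1.77·Pd^0.52·e^(0.02·RH+f) = 10.19 μm/a
  Cl⁻ term: 0.102·587.2^0.62·exp(0.033·70+0.04·-5.0) = 43.81
  sum: 10.19 + 43.81 → r_corr = 54.01 μm/a
54 μm/a falls in (50, 80] for carbon steel → category C4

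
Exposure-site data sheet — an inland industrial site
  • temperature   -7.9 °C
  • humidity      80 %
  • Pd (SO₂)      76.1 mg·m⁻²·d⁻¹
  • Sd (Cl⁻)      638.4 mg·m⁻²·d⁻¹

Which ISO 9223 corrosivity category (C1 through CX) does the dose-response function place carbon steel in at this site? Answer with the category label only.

C4

carbon steel: temperature factor f = +0.150·(-17.9) = -2.6850
  SO₂ term: 1.77·76.1^0.52·exp(0.02·80-2.6850) = 5.69
  Sd branch = 0.102·Sd^0.62·e^(0.033·RH+0.04·T) = 57.16 μm/a
  r_corr = 5.69 + 57.16 = 62.85 μm/a
62.8 μm/a falls in (50, 80] for carbon steel → category C4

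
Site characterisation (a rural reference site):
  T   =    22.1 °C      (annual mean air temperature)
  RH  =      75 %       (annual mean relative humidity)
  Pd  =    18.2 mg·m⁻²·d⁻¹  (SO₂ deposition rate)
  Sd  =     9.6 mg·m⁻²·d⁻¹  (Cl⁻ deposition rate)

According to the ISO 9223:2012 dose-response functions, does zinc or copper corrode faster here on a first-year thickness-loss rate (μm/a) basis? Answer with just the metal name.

zinc

zinc: temperature factor f = -0.071·(12.1) = -0.8591
  Pd branch = 0.0129·Pd^0.44·e^(0.046·RH+f) = 0.6169 μm/a
  Sd branch = 0.0175·Sd^0.57·e^(0.008·RH+0.085·T) = 0.7574 μm/a
  sum: 0.6169 + 0.7574 → r_corr = 1.374 μm/a
copper: f(T) = -0.080·(T−10) [T>10 °C] = -0.9680
  Pd branch = 0.0053·Pd^0.26·e^(0.059·RH+f) = 0.3575 μm/a
  Cl⁻ term: 0.01025·9.6^0.27·exp(0.036·75+0.049·22.1) = 0.8295
  sum: 0.3575 + 0.8295 → r_corr = 1.187 μm/a
Ordering by μm/a: zinc (1.37) > copper (1.19)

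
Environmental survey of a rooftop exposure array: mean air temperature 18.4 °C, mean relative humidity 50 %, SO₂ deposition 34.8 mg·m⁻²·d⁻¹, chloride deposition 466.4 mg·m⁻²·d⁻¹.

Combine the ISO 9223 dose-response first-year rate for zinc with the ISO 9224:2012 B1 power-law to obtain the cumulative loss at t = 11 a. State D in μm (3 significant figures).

D(11) = 31.5 μm

zinc: temperature factor f = -0.071·(8.4) = -0.5964
  SO₂ term: 0.0129·34.8^0.44·exp(0.046·50-0.5964) = 0.3379
  Sd branch = 0.0175·Sd^0.57·e^(0.008·RH+0.085·T) = 4.142 μm/a
  sum: 0.3379 + 4.142 → r_corr = 4.48 μm/a
Power-law: D(11) = r_corr · 11^0.813
  D(11) = 4.48 × 11^0.813 = 4.48 × 7.025 = 31.47 μm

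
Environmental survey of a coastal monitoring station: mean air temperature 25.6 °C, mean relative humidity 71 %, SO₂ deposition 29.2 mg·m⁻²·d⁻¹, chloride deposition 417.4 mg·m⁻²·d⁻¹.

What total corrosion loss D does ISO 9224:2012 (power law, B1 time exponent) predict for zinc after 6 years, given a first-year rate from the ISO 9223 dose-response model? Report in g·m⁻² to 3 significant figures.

zinc: temperature factor f = -0.071·(15.6) = -1.1076
  Pd branch = 0.0129·Pd^0.44·e^(0.046·RH+f) = 0.4929 μm/a
  Cl⁻ term: 0.0175·417.4^0.57·exp(0.008·71+0.085·25.6) = 8.481
  r_corr = 0.4929 + 8.481 = 8.974 μm/a
Long-term exponent b (ISO 9224 Table 2, B1) = 0.813
  D(6) = 8.974 × 6^0.813 = 8.974 × 4.292 = 38.51 μm
  Mass loss = 38.51 μm × 7.14 g/cm³ = 275 g·m⁻²

D(6) = 275 g·m⁻²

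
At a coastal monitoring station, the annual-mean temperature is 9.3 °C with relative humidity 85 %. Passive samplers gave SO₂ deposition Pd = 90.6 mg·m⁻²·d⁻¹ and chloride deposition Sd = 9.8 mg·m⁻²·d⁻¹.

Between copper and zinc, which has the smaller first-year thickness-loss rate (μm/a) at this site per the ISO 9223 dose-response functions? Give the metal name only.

copper: temperature factor f = +0.126·(-0.7) = -0.0882
  sulphur-dioxide contribution → 2.359 μm/a
  chloride contribution → 0.6386 μm/a
  ⇒ r_corr(copper) = 2.998 μm/a
zinc: temperature factor f = +0.038·(-0.7) = -0.0266
  sulphur-dioxide contribution → 4.553 μm/a
  chloride contribution → 0.2797 μm/a
  total first-year rate 4.832 μm/a
Ordering by μm/a: zinc (4.83) > copper (3)

copper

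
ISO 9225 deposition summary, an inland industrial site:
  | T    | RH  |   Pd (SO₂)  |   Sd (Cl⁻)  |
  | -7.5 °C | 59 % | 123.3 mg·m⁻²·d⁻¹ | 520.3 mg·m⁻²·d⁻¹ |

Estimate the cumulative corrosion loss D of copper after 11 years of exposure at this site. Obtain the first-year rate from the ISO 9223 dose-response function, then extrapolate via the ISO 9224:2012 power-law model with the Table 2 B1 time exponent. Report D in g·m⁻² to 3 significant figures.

D(11) = 17.2 g·m⁻²

copper: T≤10 °C ⇒ hinge +0.126·(-7.5−10) = -2.2050
  sulphur-dioxide contribution → 0.06639 μm/a
  chloride contribution → 0.3213 μm/a
  ⇒ r_corr(copper) = 0.3877 μm/a
Power-law: D(11) = r_corr · 11^0.667
  D(11) = 0.3877 × 11^0.667 = 0.3877 × 4.95 = 1.919 μm
  Mass loss = 1.919 μm × 8.96 g/cm³ = 17.2 g·m⁻²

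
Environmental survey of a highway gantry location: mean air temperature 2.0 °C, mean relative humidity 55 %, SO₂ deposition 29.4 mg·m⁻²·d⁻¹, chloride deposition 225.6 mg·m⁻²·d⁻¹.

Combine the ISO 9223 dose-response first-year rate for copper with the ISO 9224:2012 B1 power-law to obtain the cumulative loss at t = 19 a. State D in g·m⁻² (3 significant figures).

D(19) = 30.2 g·m⁻²

copper: T≤10 °C ⇒ hinge +0.126·(2.0−10) = -1.0080
  SO₂ term: 0.0053·29.4^0.26·exp(0.059·55-1.0080) = 0.1196
  Cl⁻ term: 0.01025·225.6^0.27·exp(0.036·55+0.049·2.0) = 0.3537
  r_corr = 0.1196 + 0.3537 = 0.4732 μm/a
Long-term exponent b (ISO 9224 Table 2, B1) = 0.667
  D(19) = 0.4732 × 19^0.667 = 0.4732 × 7.127 = 3.373 μm
  Mass loss = 3.373 μm × 8.96 g/cm³ = 30.22 g·m⁻²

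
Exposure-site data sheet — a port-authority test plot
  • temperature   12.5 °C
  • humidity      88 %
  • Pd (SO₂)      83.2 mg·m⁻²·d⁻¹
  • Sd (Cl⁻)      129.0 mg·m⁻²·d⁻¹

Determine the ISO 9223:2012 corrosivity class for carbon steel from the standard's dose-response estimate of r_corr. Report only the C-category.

carbon steel: f(T) = -0.054·(T−10) [T>10 °C] = -0.1350
  sulphur-dioxide contribution → 89.57 μm/a
  chloride contribution → 62.45 μm/a
  total first-year rate 152 μm/a
ISO 9223 Table 2 (carbon steel): 80 < 152 ≤ 200 μm/a ⇒ C5

C5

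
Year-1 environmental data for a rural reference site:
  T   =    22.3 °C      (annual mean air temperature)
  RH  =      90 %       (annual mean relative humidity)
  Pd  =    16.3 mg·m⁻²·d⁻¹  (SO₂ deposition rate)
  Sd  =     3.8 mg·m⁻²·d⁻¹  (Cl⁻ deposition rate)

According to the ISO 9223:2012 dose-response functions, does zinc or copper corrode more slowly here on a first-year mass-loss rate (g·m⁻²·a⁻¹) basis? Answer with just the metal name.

zinc

zinc: T>10 °C ⇒ hinge -0.071·(22.3−10) = -0.8733
  SO₂ term: 0.0129·16.3^0.44·exp(0.046·90-0.8733) = 1.155
  Cl⁻ term: 0.0175·3.8^0.57·exp(0.008·90+0.085·22.3) = 0.5122
  sum: 1.155 + 0.5122 → r_corr = 1.667 μm/a
  mass loss = 1.667 μm/a × 7.14 g/cm³ = 11.91 g·m⁻²·a⁻¹
copper: temperature factor f = -0.080·(12.3) = -0.9840
  SO₂ term: 0.0053·16.3^0.26·exp(0.059·90-0.9840) = 0.8283
  Cl⁻ term: 0.01025·3.8^0.27·exp(0.036·90+0.049·22.3) = 1.119
  r_corr = 0.8283 + 1.119 = 1.948 μm/a
  mass loss = 1.948 μm/a × 8.96 g/cm³ = 17.45 g·m⁻²·a⁻¹
Ordering by g·m⁻²·a⁻¹: copper (17.5) > zinc (11.9)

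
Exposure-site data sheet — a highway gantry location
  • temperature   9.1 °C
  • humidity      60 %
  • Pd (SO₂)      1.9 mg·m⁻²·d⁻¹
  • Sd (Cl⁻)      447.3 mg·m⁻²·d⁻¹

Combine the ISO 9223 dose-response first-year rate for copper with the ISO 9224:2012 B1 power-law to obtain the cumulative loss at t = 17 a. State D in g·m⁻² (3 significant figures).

copper: f(T) = +0.126·(T−10) [T≤10 °C] = -0.1134
  Pd branch = 0.0053·Pd^0.26·e^(0.059·RH+f) = 0.1927 μm/a
  Cl⁻ term: 0.01025·447.3^0.27·exp(0.036·60+0.049·9.1) = 0.7213
  r_corr = 0.1927 + 0.7213 = 0.914 μm/a
ISO 9224: D(t) = r_corr · t^b with b = 0.667 (copper, B1)
  D(17) = 0.914 × 17^0.667 = 0.914 × 6.618 = 6.049 μm
  Mass loss = 6.049 μm × 8.96 g/cm³ = 54.2 g·m⁻²

D(17) = 54.2 g·m⁻²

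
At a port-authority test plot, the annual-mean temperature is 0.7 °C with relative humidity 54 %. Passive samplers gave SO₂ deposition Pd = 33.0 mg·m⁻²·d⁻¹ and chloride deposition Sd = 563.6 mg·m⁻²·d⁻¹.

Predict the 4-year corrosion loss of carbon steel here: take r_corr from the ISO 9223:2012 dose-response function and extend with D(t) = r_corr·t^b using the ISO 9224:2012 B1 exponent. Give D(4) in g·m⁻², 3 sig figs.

D(4) = 642 g·m⁻²

carbon steel: f(T) = +0.150·(T−10) [T≤10 °C] = -1.3950
  sulphur-dioxide contribution → 7.958 μm/a
  chloride contribution → 31.64 μm/a
  ⇒ r_corr(carbon steel) = 39.6 μm/a
ISO 9224: D(t) = r_corr · t^b with b = 0.523 (carbon steel, B1)
  D(4) = 39.6 × 4^0.523 = 39.6 × 2.065 = 81.77 μm
  Mass loss = 81.77 μm × 7.85 g/cm³ = 641.9 g·m⁻²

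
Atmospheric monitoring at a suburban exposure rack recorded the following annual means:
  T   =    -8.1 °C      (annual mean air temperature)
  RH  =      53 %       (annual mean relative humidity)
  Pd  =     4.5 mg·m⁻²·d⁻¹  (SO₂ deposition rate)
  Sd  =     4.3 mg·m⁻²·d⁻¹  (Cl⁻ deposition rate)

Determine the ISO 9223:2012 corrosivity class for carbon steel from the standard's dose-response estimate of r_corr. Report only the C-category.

carbon steel: f(T) = +0.150·(T−10) [T≤10 °C] = -2.7150
  Pd branch = 1.77·Pd^0.52·e^(0.02·RH+f) = 0.7394 μm/a
  Cl⁻ term: 0.102·4.3^0.62·exp(0.033·53+0.04·-8.1) = 1.048
  r_corr = 0.7394 + 1.048 = 1.787 μm/a
Category bounds: 1.3…25 μm/a bracket r_corr ⇒ C2

C2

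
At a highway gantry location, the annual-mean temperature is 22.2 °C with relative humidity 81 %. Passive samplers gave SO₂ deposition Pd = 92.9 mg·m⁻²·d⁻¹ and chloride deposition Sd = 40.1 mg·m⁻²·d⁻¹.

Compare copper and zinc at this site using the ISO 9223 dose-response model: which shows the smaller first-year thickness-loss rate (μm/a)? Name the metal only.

copper: T>10 °C ⇒ hinge -0.080·(22.2−10) = -0.9760
  Pd branch = 0.0053·Pd^0.26·e^(0.059·RH+f) = 0.7719 μm/a
  Sd branch = 0.01025·Sd^0.27·e^(0.036·RH+0.049·T) = 1.522 μm/a
  sum: 0.7719 + 1.522 → r_corr = 2.294 μm/a
zinc: T>10 °C ⇒ hinge -0.071·(22.2−10) = -0.8662
  Pd branch = 0.0129·Pd^0.44·e^(0.046·RH+f) = 1.654 μm/a
  Sd branch = 0.0175·Sd^0.57·e^(0.008·RH+0.085·T) = 1.81 μm/a
  sum: 1.654 + 1.81 → r_corr = 3.464 μm/a
Ordering by μm/a: zinc (3.46) > copper (2.29)

copper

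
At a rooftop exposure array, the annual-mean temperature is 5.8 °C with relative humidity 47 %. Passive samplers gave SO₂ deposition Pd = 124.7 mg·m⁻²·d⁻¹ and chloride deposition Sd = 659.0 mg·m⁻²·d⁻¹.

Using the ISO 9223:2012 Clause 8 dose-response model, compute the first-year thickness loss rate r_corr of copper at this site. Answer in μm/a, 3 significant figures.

r_corr = 0.602 μm/a

copper: f(T) = +0.126·(T−10) [T≤10 °C] = -0.5292
  sulphur-dioxide contribution → 0.1753 μm/a
  chloride contribution → 0.4267 μm/a
  ⇒ r_corr(copper) = 0.6019 μm/a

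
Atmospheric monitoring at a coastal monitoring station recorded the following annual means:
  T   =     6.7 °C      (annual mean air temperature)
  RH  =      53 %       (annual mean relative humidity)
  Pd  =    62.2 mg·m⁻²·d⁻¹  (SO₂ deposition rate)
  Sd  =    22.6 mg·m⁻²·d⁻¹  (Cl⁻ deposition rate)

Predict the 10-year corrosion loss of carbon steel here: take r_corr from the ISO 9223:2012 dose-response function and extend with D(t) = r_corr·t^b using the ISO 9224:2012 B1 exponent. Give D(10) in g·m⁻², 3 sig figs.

carbon steel: T≤10 °C ⇒ hinge +0.150·(6.7−10) = -0.4950
  SO₂ term: 1.77·62.2^0.52·exp(0.02·53-0.4950) = 26.68
  Cl⁻ term: 0.102·22.6^0.62·exp(0.033·53+0.04·6.7) = 5.298
  sum: 26.68 + 5.298 → r_corr = 31.97 μm/a
ISO 9224: D(t) = r_corr · t^b with b = 0.523 (carbon steel, B1)
  D(10) = 31.97 × 10^0.523 = 31.97 × 3.334 = 106.6 μm
  Mass loss = 106.6 μm × 7.85 g/cm³ = 836.9 g·m⁻²

D(10) = 837 g·m⁻²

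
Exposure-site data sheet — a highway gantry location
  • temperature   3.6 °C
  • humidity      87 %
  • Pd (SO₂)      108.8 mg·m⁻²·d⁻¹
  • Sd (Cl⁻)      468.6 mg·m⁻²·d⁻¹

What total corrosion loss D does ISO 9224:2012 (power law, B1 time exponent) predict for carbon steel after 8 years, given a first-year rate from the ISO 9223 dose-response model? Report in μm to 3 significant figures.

carbon steel: temperature factor f = +0.150·(-6.4) = -0.9600
  sulphur-dioxide contribution → 44.24 μm/a
  chloride contribution → 94.17 μm/a
  ⇒ r_corr(carbon steel) = 138.4 μm/a
ISO 9224: D(t) = r_corr · t^b with b = 0.523 (carbon steel, B1)
  D(8) = 138.4 × 8^0.523 = 138.4 × 2.967 = 410.6 μm

D(8) = 411 μm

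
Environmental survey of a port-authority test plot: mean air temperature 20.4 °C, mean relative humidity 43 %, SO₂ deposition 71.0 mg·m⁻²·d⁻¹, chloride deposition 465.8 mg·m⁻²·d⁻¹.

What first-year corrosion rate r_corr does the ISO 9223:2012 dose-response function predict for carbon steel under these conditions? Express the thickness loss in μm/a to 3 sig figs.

r_corr = 64.9 μm/a

carbon steel: T>10 °C ⇒ hinge -0.054·(20.4−10) = -0.5616
  Pd branch = 1.77·Pd^0.52·e^(0.02·RH+f) = 21.89 μm/a
  Sd branch = 0.102·Sd^0.62·e^(0.033·RH+0.04·T) = 43.01 μm/a
  sum: 21.89 + 43.01 → r_corr = 64.9 μm/a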